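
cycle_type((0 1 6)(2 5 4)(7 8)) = 2.3^2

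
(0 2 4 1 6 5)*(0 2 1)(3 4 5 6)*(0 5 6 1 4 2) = (0 4 5)(1 3 2 6)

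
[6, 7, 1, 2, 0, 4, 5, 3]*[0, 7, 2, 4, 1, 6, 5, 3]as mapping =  [0→5, 1→3, 2→7, 3→2, 4→0, 5→1, 6→6, 7→4]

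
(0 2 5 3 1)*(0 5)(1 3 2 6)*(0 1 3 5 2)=(0 6 3 5)(1 2)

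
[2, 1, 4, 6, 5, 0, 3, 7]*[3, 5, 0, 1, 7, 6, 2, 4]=[0, 5, 7, 2, 6, 3, 1, 4]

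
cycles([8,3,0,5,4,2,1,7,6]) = (0 8 6 1 3 5 2)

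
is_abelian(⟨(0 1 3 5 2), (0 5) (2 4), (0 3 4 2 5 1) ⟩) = no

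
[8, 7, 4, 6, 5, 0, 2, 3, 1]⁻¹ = [5, 8, 6, 7, 2, 4, 3, 1, 0]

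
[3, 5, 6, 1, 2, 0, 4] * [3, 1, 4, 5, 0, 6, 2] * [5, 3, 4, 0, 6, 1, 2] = [1, 2, 4, 3, 6, 0, 5]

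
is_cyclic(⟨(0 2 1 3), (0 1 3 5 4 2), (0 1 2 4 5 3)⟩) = no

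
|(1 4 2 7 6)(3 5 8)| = 15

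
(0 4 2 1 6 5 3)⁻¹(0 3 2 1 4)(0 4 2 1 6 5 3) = (0 1 6 2 4)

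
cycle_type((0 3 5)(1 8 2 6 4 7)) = 3.6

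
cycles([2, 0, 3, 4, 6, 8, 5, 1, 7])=(0 2 3 4 6 5 8 7 1)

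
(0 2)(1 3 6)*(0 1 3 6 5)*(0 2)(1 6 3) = (1 3 5 2 6)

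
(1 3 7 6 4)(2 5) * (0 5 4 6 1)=(0 5 2 4)(1 3 7)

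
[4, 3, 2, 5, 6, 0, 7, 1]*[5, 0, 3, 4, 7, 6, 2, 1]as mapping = [0→7, 1→4, 2→3, 3→6, 4→2, 5→5, 6→1, 7→0]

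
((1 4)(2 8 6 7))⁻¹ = (1 4)(2 7 6 8)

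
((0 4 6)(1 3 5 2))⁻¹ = (0 6 4)(1 2 5 3)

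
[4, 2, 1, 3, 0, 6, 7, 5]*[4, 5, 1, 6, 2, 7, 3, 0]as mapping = [0→2, 1→1, 2→5, 3→6, 4→4, 5→3, 6→0, 7→7]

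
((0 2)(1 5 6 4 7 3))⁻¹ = (0 2)(1 3 7 4 6 5)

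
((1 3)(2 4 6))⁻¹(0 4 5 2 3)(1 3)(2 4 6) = (0 6 5 4 1)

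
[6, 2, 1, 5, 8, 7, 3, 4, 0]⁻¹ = [8, 2, 1, 6, 7, 3, 0, 5, 4]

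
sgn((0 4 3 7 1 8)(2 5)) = 1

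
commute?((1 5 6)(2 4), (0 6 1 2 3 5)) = no:(1 5 6)(2 4) * (0 6 1 2 3 5) = (0 6 2 4 3 5 1), (0 6 1 2 3 5) * (1 5 6)(2 4) = (0 1 4 2 3 6 5)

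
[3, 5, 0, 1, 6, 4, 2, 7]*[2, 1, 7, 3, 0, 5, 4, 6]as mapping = [0→3, 1→5, 2→2, 3→1, 4→4, 5→0, 6→7, 7→6]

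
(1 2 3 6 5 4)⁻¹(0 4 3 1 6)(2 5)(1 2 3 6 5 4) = (0 1 6 2 5)(3 4)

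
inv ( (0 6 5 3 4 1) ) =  (0 1 4 3 5 6) 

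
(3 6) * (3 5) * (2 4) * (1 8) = (1 8)(2 4)(3 6 5)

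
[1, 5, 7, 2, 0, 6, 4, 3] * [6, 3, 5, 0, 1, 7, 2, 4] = [3, 7, 4, 5, 6, 2, 1, 0]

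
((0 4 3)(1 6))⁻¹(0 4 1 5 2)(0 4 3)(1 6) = (2 4 3 6 5)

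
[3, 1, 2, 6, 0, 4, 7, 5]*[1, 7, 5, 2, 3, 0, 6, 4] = [2, 7, 5, 6, 1, 3, 4, 0]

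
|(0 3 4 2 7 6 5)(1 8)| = 14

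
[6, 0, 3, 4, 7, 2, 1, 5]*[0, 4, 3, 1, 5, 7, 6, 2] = [6, 0, 1, 5, 2, 3, 4, 7]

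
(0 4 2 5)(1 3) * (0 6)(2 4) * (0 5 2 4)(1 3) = (0 4)(5 6)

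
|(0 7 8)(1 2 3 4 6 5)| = 6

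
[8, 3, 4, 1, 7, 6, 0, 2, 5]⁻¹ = [6, 3, 7, 1, 2, 8, 5, 4, 0]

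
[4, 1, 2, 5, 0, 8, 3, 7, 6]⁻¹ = [4, 1, 2, 6, 0, 3, 8, 7, 5]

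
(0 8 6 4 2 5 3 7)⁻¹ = (0 7 3 5 2 4 6 8)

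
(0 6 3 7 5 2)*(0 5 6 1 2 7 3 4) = (0 1 2 5 7 6 4)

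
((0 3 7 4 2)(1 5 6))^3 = (0 4 3 2 7)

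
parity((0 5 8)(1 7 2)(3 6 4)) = even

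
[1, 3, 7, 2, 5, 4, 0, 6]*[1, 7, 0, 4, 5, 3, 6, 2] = [7, 4, 2, 0, 3, 5, 1, 6]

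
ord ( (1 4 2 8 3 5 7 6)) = 8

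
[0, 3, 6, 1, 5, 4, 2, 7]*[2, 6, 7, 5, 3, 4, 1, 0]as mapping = [0→2, 1→5, 2→1, 3→6, 4→4, 5→3, 6→7, 7→0]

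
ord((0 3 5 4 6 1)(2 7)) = 6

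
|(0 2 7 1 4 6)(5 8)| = 6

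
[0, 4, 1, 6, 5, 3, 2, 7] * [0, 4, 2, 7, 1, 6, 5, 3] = [0, 1, 4, 5, 6, 7, 2, 3]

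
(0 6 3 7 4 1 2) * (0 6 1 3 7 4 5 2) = (0 1)(2 6 7 5)(3 4)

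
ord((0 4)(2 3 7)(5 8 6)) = 6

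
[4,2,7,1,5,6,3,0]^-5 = [6,0,4,7,3,1,2,5]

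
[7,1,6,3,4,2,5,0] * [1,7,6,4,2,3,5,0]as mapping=[0→0,1→7,2→5,3→4,4→2,5→6,6→3,7→1]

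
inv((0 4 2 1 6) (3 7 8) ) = (0 6 1 2 4) (3 8 7) 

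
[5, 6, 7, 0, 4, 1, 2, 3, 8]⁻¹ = [3, 5, 6, 7, 4, 0, 1, 2, 8]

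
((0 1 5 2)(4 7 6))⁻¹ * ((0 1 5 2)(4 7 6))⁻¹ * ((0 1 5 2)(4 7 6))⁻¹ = (0 1 5 2)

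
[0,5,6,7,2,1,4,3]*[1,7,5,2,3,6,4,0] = [1,6,4,0,5,7,3,2]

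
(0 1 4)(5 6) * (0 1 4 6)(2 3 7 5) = (0 4 1 6 2 3 7 5)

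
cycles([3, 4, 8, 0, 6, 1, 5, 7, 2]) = (0 3)(1 4 6 5)(2 8)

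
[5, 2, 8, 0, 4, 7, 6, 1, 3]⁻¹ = [3, 7, 1, 8, 4, 0, 6, 5, 2]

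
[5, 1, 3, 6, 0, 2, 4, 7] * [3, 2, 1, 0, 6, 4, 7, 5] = [4, 2, 0, 7, 3, 1, 6, 5]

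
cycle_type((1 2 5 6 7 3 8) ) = 7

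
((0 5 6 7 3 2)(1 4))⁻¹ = (0 2 3 7 6 5)(1 4)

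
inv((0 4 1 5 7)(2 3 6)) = (0 7 5 1 4)(2 6 3)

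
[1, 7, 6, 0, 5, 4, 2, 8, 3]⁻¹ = [3, 0, 6, 8, 5, 4, 2, 1, 7]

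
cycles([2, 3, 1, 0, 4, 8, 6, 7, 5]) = (0 2 1 3)(5 8)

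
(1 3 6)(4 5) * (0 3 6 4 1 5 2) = (0 3 4 2)(1 6 5)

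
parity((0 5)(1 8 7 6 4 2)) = even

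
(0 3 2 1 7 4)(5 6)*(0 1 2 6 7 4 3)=(1 4)(3 6 5 7)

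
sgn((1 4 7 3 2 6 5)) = 1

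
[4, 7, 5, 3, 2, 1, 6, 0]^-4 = [2, 0, 1, 3, 5, 7, 6, 4]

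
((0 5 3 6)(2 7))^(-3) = (0 5 3 6)(2 7)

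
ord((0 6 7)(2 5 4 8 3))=15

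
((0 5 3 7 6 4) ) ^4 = (0 6 3) (4 7 5) 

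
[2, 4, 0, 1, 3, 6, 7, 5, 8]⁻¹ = [2, 3, 0, 4, 1, 7, 5, 6, 8]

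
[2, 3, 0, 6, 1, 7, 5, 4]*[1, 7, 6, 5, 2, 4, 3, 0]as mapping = [0→6, 1→5, 2→1, 3→3, 4→7, 5→0, 6→4, 7→2]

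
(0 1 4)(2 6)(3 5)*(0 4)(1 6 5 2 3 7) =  (0 6 3 2 5 7 1)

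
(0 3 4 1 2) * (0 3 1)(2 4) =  (0 1 4)(2 3)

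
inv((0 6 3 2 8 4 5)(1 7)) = (0 5 4 8 2 3 6)(1 7)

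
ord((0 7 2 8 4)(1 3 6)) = 15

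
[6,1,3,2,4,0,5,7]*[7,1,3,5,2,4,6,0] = [6,1,5,3,2,7,4,0]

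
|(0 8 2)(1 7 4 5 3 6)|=6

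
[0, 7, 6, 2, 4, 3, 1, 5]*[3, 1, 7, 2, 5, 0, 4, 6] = [3, 6, 4, 7, 5, 2, 1, 0]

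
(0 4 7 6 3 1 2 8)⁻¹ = (0 8 2 1 3 6 7 4)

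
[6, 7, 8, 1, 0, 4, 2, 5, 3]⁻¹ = [4, 3, 6, 8, 5, 7, 0, 1, 2]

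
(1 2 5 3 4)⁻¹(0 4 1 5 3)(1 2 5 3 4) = (0 1 2 3 4)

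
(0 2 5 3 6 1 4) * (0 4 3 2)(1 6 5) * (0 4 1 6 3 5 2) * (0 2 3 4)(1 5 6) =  (1 6 4 5 2)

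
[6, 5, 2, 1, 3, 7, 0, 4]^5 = [6, 1, 2, 3, 4, 5, 0, 7]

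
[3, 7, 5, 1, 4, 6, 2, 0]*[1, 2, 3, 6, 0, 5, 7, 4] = [6, 4, 5, 2, 0, 7, 3, 1]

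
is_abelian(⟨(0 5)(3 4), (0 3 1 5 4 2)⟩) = no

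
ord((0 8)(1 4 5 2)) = 4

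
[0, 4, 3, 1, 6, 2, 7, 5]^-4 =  [0, 7, 4, 6, 5, 1, 2, 3]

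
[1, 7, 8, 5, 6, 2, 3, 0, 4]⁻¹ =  [7, 0, 5, 6, 8, 3, 4, 1, 2]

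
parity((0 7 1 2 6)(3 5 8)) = even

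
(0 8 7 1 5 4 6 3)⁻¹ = (0 3 6 4 5 1 7 8)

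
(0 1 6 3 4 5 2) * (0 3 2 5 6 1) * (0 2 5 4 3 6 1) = (0 2 6 5 4 1)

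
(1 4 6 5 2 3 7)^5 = (1 3 5 4 7 2 6)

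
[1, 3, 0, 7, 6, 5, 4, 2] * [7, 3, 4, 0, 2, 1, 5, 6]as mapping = [0→3, 1→0, 2→7, 3→6, 4→5, 5→1, 6→2, 7→4]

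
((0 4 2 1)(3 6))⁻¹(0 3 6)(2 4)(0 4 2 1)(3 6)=(1 2)(3 4 6)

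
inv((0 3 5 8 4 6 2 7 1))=(0 1 7 2 6 4 8 5 3)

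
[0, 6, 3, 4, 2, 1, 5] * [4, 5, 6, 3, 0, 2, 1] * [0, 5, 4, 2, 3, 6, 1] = [3, 5, 2, 0, 1, 6, 4]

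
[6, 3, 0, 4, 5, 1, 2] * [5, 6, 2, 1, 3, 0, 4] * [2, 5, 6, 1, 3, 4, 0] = [3, 5, 4, 1, 2, 0, 6]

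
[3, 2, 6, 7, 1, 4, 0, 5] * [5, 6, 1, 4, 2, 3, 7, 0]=[4, 1, 7, 0, 6, 2, 5, 3]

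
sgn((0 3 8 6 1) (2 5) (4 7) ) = 1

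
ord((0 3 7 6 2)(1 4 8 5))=20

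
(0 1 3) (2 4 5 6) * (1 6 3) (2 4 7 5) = (0 6 4 2 7 5 3) 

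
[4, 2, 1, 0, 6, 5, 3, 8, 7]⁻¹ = [3, 2, 1, 6, 0, 5, 4, 8, 7]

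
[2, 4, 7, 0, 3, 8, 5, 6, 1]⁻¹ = [3, 8, 0, 4, 1, 6, 7, 2, 5]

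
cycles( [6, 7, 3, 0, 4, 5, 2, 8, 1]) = (0 6 2 3)(1 7 8)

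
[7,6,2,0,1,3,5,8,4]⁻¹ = [3,4,2,5,8,6,1,0,7]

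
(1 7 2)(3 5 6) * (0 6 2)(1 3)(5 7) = (0 6 1 5 2 3 7)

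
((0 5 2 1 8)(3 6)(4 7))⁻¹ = (0 8 1 2 5)(3 6)(4 7)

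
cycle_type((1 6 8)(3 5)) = 2.3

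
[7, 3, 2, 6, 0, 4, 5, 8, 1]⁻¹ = [4, 8, 2, 1, 5, 6, 3, 0, 7]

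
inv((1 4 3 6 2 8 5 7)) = (1 7 5 8 2 6 3 4)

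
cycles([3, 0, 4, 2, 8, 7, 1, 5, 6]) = (0 3 2 4 8 6 1)(5 7)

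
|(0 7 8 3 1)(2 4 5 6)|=20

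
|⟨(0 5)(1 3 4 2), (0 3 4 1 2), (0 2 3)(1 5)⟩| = 720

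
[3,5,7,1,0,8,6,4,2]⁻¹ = [4,3,8,0,7,1,6,2,5]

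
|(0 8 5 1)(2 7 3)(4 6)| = 12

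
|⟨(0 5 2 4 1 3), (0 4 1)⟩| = 720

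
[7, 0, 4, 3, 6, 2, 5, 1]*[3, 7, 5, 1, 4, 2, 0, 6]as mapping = [0→6, 1→3, 2→4, 3→1, 4→0, 5→5, 6→2, 7→7]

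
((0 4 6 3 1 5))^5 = (0 5 1 3 6 4)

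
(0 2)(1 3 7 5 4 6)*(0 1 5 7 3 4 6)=(0 2 1 4)(5 6)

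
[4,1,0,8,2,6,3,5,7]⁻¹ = [2,1,4,6,0,7,5,8,3]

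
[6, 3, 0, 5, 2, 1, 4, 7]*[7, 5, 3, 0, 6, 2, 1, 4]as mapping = [0→1, 1→0, 2→7, 3→2, 4→3, 5→5, 6→6, 7→4]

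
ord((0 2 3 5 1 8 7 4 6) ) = 9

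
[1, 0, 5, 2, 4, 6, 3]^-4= [0, 1, 2, 3, 4, 5, 6]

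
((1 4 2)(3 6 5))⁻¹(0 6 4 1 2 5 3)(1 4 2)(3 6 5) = (0 5 2 4 1 3 6)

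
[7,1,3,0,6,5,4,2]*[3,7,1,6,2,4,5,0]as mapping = [0→0,1→7,2→6,3→3,4→5,5→4,6→2,7→1]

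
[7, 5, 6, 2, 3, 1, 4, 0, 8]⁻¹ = [7, 5, 3, 4, 6, 1, 2, 0, 8]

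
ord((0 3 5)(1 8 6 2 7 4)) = 6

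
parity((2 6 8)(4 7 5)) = even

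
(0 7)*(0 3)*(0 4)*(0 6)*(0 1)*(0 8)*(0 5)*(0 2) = (0 7 3 4 6 1 8 5 2)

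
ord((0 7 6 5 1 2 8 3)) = 8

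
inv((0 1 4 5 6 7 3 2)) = (0 2 3 7 6 5 4 1)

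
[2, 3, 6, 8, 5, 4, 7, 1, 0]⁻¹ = [8, 7, 0, 1, 5, 4, 2, 6, 3]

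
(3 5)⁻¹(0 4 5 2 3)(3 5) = (0 4 3 2 5)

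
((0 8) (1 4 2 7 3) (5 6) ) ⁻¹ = (0 8) (1 3 7 2 4) (5 6) 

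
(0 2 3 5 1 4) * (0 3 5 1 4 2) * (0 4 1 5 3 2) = (0 4 2 3 5 1)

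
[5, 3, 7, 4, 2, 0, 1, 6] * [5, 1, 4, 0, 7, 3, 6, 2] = [3, 0, 2, 7, 4, 5, 1, 6]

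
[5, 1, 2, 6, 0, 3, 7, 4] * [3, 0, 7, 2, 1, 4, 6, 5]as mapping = [0→4, 1→0, 2→7, 3→6, 4→3, 5→2, 6→5, 7→1]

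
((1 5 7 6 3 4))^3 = (1 6)(3 5)(4 7)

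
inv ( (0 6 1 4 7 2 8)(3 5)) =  (0 8 2 7 4 1 6)(3 5)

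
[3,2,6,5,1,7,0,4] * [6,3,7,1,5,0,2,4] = [1,7,2,0,3,4,6,5]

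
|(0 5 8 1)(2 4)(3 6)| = 4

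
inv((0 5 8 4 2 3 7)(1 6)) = (0 7 3 2 4 8 5)(1 6)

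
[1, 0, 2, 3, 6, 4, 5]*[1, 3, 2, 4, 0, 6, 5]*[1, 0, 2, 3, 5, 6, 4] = [3, 0, 2, 5, 6, 1, 4]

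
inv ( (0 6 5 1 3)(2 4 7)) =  (0 3 1 5 6)(2 7 4)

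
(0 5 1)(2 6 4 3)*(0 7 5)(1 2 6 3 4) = (1 7 5 2 3 6)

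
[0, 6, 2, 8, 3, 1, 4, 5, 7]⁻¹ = [0, 5, 2, 4, 6, 7, 1, 8, 3]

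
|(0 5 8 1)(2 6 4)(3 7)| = 12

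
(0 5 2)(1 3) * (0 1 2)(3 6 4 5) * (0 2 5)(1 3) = (0 1 6 4)(2 3 5)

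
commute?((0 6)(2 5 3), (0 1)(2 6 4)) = no:(0 6)(2 5 3)*(0 1)(2 6 4) = (0 4 2 5 3 6 1), (0 1)(2 6 4)*(0 6)(2 5 3) = (0 1 6 4 5 3 2)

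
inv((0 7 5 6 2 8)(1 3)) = (0 8 2 6 5 7)(1 3)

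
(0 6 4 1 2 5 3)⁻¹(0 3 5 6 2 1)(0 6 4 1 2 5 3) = (0 3 4 5 2 6)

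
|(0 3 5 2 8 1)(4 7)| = 6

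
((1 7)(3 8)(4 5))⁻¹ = (1 7)(3 8)(4 5)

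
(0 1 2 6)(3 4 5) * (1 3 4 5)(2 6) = (0 3 5 4 1 6)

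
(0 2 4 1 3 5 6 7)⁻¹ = (0 7 6 5 3 1 4 2)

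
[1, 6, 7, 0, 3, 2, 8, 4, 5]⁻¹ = [3, 0, 5, 4, 7, 8, 1, 2, 6]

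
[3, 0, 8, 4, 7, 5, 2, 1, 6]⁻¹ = [1, 7, 6, 0, 3, 5, 8, 4, 2]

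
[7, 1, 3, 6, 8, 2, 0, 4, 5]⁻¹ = [6, 1, 5, 2, 7, 8, 3, 0, 4]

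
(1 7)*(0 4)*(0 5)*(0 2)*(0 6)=(0 4 5 2 6)(1 7)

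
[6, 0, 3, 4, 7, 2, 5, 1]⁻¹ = [1, 7, 5, 2, 3, 6, 0, 4]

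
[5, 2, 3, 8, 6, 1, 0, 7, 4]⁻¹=[6, 5, 1, 2, 8, 0, 4, 7, 3]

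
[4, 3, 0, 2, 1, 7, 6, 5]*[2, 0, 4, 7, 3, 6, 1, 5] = [3, 7, 2, 4, 0, 5, 1, 6]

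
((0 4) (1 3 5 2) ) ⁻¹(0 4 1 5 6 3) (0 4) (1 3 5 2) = (0 3 2 6 5 4) 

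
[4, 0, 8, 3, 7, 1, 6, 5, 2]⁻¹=[1, 5, 8, 3, 0, 7, 6, 4, 2]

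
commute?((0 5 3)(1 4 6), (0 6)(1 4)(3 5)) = no:(0 5 3)(1 4 6)*(0 6)(1 4)(3 5) = (0 3 6 4), (0 6)(1 4)(3 5)*(0 5 3)(1 4 6) = (0 1 6 5)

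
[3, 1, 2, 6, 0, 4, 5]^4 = [4, 1, 2, 0, 5, 6, 3]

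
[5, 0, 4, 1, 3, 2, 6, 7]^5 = [1, 3, 5, 4, 2, 0, 6, 7]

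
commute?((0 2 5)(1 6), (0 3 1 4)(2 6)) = no:(0 2 5)(1 6) * (0 3 1 4)(2 6) = (0 6 4)(1 2 5 3), (0 3 1 4)(2 6) * (0 2 5)(1 6) = (0 3 6 5)(1 4 2)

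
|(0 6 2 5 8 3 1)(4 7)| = 14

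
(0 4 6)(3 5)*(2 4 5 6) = (0 5 3 6)(2 4)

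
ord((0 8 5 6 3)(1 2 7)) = 15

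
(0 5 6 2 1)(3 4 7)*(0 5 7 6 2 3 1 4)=(0 7 1 5 2 4 6 3)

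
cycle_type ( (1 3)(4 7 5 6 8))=2.5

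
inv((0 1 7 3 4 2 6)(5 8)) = (0 6 2 4 3 7 1)(5 8)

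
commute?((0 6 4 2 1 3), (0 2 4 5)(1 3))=no:(0 6 4 2 1 3) * (0 2 4 5)(1 3)=(0 6 5)(2 3), (0 2 4 5)(1 3) * (0 6 4 2 1 3)=(0 1)(4 5 6)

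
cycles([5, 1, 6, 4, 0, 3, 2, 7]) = (0 5 3 4)(2 6)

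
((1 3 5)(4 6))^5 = (1 5 3)(4 6)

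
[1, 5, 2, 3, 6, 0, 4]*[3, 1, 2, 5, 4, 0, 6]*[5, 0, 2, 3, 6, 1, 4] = [0, 5, 2, 1, 4, 3, 6]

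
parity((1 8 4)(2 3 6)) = even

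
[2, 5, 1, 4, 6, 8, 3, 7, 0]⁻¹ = [8, 2, 0, 6, 3, 1, 4, 7, 5]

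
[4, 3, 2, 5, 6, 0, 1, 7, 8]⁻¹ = [5, 6, 2, 1, 0, 3, 4, 7, 8]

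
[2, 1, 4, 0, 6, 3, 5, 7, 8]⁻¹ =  [3, 1, 0, 5, 2, 6, 4, 7, 8]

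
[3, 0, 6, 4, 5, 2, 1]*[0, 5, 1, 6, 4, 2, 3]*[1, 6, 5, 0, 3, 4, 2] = [2, 1, 0, 3, 5, 6, 4]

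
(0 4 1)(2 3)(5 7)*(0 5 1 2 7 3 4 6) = (0 6)(1 5 3 7)(2 4)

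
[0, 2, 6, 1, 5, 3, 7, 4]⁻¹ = [0, 3, 1, 5, 7, 4, 2, 6]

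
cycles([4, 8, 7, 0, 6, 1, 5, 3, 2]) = (0 4 6 5 1 8 2 7 3)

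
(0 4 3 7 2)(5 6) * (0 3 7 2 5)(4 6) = (0 6)(2 3)(4 7 5)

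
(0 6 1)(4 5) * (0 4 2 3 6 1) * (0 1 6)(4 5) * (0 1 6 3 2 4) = (0 3 1 5 4)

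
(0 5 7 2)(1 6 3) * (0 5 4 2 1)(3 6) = (0 4 2 5 7 1 3)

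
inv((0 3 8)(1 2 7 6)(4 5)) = (0 8 3)(1 6 7 2)(4 5)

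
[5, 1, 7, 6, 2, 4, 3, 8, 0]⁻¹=[8, 1, 4, 6, 5, 0, 3, 2, 7]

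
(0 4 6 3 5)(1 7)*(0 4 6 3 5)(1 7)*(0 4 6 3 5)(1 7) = (0 3 4 5 6)(1 7)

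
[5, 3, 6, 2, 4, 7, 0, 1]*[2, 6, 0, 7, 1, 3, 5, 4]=[3, 7, 5, 0, 1, 4, 2, 6]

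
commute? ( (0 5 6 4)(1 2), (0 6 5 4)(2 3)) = no: (0 5 6 4)(1 2)*(0 6 5 4)(2 3) = (0 4 6)(1 3 2), (0 6 5 4)(2 3)*(0 5 6 4)(1 2) = (0 4 5)(1 2 3)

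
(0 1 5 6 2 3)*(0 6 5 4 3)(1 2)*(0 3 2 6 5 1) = (0 6)(1 4 2 3 5)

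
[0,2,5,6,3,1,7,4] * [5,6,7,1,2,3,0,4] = [5,7,3,0,1,6,4,2]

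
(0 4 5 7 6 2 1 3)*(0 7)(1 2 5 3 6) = (0 4 3 7 1 6 5)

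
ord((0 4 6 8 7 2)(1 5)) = 6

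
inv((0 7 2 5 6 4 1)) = (0 1 4 6 5 2 7)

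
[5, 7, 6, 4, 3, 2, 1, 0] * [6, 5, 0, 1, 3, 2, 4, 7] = [2, 7, 4, 3, 1, 0, 5, 6]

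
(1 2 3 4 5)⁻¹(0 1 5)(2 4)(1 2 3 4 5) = (0 2 1)(3 5)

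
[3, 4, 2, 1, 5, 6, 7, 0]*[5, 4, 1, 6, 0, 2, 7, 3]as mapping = [0→6, 1→0, 2→1, 3→4, 4→2, 5→7, 6→3, 7→5]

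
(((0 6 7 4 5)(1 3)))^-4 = (0 6 7 4 5)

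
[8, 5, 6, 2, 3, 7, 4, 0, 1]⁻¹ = [7, 8, 3, 4, 6, 1, 2, 5, 0]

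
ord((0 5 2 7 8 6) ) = 6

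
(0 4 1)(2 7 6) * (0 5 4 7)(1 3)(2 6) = (0 7 2)(1 5 4 3)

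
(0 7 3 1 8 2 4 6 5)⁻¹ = (0 5 6 4 2 8 1 3 7)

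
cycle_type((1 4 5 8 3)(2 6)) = 2.5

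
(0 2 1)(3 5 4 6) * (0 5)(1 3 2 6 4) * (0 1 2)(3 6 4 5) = (0 4 5 2 6)(1 3)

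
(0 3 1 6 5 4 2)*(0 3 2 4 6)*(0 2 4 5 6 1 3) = (0 4 5 1 2)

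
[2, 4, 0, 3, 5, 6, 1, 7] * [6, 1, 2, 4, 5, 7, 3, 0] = [2, 5, 6, 4, 7, 3, 1, 0]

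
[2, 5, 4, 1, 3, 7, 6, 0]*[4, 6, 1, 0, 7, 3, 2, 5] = [1, 3, 7, 6, 0, 5, 2, 4]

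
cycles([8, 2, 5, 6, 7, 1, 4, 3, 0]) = (0 8)(1 2 5)(3 6 4 7)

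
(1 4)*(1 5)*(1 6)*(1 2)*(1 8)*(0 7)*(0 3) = (0 7 3)(1 4 5 6 2 8)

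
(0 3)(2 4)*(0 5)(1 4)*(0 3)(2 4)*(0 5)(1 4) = (0 5 3)(1 2 4)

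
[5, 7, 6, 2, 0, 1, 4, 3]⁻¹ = [4, 5, 3, 7, 6, 0, 2, 1]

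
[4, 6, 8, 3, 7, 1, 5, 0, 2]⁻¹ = [7, 5, 8, 3, 0, 6, 1, 4, 2]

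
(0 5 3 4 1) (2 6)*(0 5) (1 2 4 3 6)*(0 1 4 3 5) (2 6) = (0 1) (2 4 6 3 5) 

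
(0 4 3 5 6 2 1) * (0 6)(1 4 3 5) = (0 3 1 6 2 4 5)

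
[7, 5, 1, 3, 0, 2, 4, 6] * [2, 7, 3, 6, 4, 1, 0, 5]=[5, 1, 7, 6, 2, 3, 4, 0]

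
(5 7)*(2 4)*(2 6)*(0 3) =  (0 3)(2 4 6)(5 7)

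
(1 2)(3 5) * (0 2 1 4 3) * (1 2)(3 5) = (0 1 2 4 5)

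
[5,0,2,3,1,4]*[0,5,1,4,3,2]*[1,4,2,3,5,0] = [2,1,4,5,0,3]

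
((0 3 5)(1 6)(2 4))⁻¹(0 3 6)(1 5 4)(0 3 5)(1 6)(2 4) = (0 2 6)(1 3 5)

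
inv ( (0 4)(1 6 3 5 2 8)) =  (0 4)(1 8 2 5 3 6)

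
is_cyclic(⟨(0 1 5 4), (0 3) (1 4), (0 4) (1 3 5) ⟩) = no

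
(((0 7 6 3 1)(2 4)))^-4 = (0 7 6 3 1)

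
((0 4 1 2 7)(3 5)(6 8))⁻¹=(0 7 2 1 4)(3 5)(6 8)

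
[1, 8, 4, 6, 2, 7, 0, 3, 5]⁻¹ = [6, 0, 4, 7, 2, 8, 3, 5, 1]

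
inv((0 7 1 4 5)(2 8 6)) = (0 5 4 1 7)(2 6 8)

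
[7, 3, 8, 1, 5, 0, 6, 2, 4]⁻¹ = [5, 3, 7, 1, 8, 4, 6, 0, 2]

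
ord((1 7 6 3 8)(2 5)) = 10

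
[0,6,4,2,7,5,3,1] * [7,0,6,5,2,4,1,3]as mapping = [0→7,1→1,2→2,3→6,4→3,5→4,6→5,7→0]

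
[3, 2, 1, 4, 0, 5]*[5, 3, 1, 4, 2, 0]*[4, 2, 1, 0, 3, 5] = [3, 2, 0, 1, 5, 4]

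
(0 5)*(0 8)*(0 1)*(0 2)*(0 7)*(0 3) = (0 5 8 1 2 7 3) 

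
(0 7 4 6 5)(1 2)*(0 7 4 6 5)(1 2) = (0 4 5 7 6)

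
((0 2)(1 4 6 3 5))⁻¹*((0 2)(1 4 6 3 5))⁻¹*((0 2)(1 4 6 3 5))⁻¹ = (0 2)(1 6 5 4 3)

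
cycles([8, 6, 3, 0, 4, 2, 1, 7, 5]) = (0 8 5 2 3)(1 6)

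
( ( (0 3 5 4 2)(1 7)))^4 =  (0 2 4 5 3)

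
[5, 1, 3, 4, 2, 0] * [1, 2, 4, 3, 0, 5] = [5, 2, 3, 0, 4, 1]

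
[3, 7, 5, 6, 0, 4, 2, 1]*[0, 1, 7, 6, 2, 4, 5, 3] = [6, 3, 4, 5, 0, 2, 7, 1]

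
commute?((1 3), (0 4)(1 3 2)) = no:(1 3) * (0 4)(1 3 2) = (0 4)(1 2), (0 4)(1 3 2) * (1 3) = (0 4)(2 3)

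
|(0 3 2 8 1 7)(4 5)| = 6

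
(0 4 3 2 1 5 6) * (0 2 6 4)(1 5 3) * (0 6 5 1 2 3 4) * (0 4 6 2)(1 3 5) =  (0 2 3 1 6 5 4)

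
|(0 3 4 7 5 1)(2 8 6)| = 6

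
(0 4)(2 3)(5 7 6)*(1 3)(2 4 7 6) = (0 7 2 1 3 4)(5 6)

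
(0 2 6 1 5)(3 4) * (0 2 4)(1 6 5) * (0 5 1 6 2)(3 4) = (0 3 5)(1 6 2)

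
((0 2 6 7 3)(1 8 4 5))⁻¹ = (0 3 7 6 2)(1 5 4 8)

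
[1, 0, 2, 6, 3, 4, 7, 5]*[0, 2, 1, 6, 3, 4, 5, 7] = [2, 0, 1, 5, 6, 3, 7, 4]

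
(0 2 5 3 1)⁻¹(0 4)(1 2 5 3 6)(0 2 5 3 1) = (0 5 3 1 6)(2 4)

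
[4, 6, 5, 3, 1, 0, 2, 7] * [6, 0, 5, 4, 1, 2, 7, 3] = [1, 7, 2, 4, 0, 6, 5, 3]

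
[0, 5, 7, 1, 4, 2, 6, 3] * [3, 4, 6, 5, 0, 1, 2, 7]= [3, 1, 7, 4, 0, 6, 2, 5]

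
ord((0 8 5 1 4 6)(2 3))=6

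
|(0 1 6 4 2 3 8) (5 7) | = 14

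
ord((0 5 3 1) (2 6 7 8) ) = 4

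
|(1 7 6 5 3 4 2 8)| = 8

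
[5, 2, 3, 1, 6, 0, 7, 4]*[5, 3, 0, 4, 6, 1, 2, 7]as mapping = [0→1, 1→0, 2→4, 3→3, 4→2, 5→5, 6→7, 7→6]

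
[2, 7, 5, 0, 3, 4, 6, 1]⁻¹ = [3, 7, 0, 4, 5, 2, 6, 1]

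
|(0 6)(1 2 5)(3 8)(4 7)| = 6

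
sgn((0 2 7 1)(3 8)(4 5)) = -1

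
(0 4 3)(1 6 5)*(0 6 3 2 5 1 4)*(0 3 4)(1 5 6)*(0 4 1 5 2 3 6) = (0 6 2)(3 5 4)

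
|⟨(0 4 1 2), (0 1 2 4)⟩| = 24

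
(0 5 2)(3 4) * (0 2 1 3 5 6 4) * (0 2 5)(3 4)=(0 6 3 2 5 1 4)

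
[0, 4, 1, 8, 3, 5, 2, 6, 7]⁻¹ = [0, 2, 6, 4, 1, 5, 7, 8, 3]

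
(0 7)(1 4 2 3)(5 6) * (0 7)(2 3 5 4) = (1 2 5 6 4 3)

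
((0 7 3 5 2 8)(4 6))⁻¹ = (0 8 2 5 3 7)(4 6)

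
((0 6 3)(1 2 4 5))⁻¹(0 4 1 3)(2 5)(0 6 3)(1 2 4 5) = (0 6 5 2)(1 4)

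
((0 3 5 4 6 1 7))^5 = (0 1 4 3 7 6 5)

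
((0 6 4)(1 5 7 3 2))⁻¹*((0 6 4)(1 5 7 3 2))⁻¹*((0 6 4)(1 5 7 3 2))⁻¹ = (1 7 2 5 3)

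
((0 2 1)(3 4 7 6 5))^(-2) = (0 2 1)(3 6 4 5 7)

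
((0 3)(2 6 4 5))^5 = (0 3)(2 6 4 5)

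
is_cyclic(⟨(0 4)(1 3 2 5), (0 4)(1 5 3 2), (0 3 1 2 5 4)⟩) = no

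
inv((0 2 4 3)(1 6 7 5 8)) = (0 3 4 2)(1 8 5 7 6)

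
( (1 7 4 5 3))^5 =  ()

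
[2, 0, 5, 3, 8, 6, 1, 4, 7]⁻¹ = [1, 6, 0, 3, 7, 2, 5, 8, 4]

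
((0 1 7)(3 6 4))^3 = ()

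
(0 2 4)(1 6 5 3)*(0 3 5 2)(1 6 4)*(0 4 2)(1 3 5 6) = (0 4 5 6)(1 2 3)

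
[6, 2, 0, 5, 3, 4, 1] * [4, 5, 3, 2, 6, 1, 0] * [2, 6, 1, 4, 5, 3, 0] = [2, 4, 5, 6, 1, 0, 3]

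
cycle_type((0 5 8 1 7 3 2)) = 7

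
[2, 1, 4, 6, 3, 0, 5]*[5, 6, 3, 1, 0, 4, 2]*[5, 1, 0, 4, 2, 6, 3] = [4, 3, 5, 0, 1, 6, 2]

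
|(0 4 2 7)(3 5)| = 4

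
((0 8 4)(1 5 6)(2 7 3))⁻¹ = (0 4 8)(1 6 5)(2 3 7)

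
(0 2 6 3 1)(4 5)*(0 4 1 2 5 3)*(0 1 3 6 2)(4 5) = (0 4 6 1 5 3)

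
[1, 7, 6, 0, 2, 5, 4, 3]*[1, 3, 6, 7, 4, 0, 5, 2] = [3, 2, 5, 1, 6, 0, 4, 7]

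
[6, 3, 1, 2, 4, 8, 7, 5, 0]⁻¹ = [8, 2, 3, 1, 4, 7, 0, 6, 5]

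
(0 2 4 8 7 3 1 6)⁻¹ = (0 6 1 3 7 8 4 2)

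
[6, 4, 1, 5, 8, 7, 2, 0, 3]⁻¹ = [7, 2, 6, 8, 1, 3, 0, 5, 4]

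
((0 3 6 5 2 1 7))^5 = (0 1 5 3 7 2 6)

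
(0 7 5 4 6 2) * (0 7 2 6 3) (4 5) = (0 2 7 4 3) 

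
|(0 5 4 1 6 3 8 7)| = 8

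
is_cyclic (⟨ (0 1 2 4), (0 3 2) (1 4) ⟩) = no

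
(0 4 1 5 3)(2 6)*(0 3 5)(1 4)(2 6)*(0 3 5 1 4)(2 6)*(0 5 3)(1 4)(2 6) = (0 1)(4 5)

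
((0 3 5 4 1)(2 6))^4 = (0 1 4 5 3)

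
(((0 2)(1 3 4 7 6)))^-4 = (1 3 4 7 6)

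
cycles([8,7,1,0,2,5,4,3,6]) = (0 8 6 4 2 1 7 3)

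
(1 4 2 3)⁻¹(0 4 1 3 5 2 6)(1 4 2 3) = (0 2 4 1 5 3 6)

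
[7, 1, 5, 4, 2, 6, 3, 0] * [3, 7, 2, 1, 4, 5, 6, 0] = [0, 7, 5, 4, 2, 6, 1, 3]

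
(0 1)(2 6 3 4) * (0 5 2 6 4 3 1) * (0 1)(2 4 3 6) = (0 1 5 4 2 3 6)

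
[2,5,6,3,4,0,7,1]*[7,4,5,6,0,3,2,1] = [5,3,2,6,0,7,1,4]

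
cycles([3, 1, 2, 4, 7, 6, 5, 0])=(0 3 4 7)(5 6)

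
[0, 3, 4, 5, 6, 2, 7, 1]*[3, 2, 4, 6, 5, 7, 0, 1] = [3, 6, 5, 7, 0, 4, 1, 2] 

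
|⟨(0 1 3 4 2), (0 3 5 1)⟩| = 720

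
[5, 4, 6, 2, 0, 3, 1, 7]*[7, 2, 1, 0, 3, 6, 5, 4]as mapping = [0→6, 1→3, 2→5, 3→1, 4→7, 5→0, 6→2, 7→4]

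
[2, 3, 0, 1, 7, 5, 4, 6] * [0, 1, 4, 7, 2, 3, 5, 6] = [4, 7, 0, 1, 6, 3, 2, 5]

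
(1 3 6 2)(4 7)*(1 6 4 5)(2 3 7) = (1 7 5)(2 6 3 4)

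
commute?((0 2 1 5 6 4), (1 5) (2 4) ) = no:(0 2 1 5 6 4)*(1 5) (2 4) = (0 4) (2 5 6), (1 5) (2 4)*(0 2 1 5 6 4) = (0 2) (1 6 4) 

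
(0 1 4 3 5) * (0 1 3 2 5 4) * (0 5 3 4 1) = (0 4 2 3 1 5)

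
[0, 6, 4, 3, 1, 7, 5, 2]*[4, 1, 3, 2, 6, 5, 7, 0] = [4, 7, 6, 2, 1, 0, 5, 3]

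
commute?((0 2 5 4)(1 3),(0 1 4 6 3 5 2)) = no:(0 2 5 4)(1 3)*(0 1 4 6 3 5 2) = (1 5 6 3 4),(0 1 4 6 3 5 2)*(0 2 5 4)(1 3) = (0 3 4 6 1)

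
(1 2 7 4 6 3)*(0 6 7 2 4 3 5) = (0 6 5)(1 4 7 3)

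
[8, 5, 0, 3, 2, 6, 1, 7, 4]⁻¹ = [2, 6, 4, 3, 8, 1, 5, 7, 0]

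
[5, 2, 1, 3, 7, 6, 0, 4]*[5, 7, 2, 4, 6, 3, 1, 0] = [3, 2, 7, 4, 0, 1, 5, 6]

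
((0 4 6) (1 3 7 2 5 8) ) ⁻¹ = (0 6 4) (1 8 5 2 7 3) 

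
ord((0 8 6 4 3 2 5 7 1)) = 9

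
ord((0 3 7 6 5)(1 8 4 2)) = 20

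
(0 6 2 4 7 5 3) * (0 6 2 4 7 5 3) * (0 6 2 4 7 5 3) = (0 4 3 2 5 6 7)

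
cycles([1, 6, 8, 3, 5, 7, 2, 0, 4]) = (0 1 6 2 8 4 5 7)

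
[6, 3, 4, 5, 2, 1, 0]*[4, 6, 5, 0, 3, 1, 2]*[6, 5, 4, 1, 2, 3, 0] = [4, 6, 1, 5, 3, 0, 2]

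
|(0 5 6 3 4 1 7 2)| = 8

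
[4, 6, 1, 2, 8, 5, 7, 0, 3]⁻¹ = [7, 2, 3, 8, 0, 5, 1, 6, 4]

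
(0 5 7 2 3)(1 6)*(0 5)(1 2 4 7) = (1 6 2 3 5)(4 7)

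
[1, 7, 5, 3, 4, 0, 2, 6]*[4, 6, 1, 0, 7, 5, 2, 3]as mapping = [0→6, 1→3, 2→5, 3→0, 4→7, 5→4, 6→1, 7→2]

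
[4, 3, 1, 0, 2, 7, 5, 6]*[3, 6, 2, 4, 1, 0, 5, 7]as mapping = [0→1, 1→4, 2→6, 3→3, 4→2, 5→7, 6→0, 7→5]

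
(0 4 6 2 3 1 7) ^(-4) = (0 2 7 6 1 4 3) 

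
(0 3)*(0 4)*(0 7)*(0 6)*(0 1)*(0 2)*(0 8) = (0 3 4 7 6 1 2 8)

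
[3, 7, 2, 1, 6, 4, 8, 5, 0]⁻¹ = [8, 3, 2, 0, 5, 7, 4, 1, 6]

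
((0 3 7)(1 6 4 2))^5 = (0 7 3)(1 6 4 2)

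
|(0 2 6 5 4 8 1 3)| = 8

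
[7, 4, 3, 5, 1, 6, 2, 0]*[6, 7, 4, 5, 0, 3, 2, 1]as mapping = [0→1, 1→0, 2→5, 3→3, 4→7, 5→2, 6→4, 7→6]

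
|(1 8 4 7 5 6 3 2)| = 8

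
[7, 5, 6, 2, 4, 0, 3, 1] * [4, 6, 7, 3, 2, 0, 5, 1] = [1, 0, 5, 7, 2, 4, 3, 6]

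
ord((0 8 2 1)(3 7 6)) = 12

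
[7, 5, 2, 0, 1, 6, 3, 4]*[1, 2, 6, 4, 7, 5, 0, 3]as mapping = [0→3, 1→5, 2→6, 3→1, 4→2, 5→0, 6→4, 7→7]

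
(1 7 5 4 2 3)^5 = (1 3 2 4 5 7)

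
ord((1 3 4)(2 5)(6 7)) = 6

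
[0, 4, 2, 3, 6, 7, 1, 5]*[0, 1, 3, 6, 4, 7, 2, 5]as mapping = [0→0, 1→4, 2→3, 3→6, 4→2, 5→5, 6→1, 7→7]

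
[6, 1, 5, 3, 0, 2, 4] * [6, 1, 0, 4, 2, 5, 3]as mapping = [0→3, 1→1, 2→5, 3→4, 4→6, 5→0, 6→2]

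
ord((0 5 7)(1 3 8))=3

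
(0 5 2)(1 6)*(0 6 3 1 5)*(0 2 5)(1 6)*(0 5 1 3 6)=(0 2 3)(1 6 5)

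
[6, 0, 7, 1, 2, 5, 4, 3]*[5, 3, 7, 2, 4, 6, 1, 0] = [1, 5, 0, 3, 7, 6, 4, 2]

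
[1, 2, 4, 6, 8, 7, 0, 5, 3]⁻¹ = [6, 0, 1, 8, 2, 7, 3, 5, 4]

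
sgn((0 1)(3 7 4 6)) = 1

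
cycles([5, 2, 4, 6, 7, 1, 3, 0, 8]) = (0 5 1 2 4 7)(3 6)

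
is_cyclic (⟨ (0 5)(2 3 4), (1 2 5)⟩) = no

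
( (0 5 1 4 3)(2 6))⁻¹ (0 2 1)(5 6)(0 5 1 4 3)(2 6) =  (1 2)(4 5 6)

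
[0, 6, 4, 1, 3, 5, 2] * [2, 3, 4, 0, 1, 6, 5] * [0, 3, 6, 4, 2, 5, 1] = [6, 5, 3, 4, 0, 1, 2]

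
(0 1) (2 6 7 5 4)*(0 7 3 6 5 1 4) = (0 4 2 5) (1 7) (3 6) 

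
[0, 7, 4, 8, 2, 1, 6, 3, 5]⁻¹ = [0, 5, 4, 7, 2, 8, 6, 1, 3]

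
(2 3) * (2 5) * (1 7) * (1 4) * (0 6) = (0 6)(1 7 4)(2 3 5)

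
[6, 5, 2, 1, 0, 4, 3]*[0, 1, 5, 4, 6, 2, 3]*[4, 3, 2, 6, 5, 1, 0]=[6, 2, 1, 3, 4, 0, 5]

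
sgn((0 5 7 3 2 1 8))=1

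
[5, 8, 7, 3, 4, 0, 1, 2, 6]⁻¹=[5, 6, 7, 3, 4, 0, 8, 2, 1]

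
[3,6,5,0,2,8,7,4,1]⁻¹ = [3,8,4,0,7,2,1,6,5]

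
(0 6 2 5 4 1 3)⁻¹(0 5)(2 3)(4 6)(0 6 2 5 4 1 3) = (0 5)(1 2)(4 6)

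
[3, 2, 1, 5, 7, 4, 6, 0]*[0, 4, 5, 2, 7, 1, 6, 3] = [2, 5, 4, 1, 3, 7, 6, 0]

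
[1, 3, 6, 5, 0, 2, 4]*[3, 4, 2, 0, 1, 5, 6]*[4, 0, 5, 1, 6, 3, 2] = [6, 4, 2, 3, 1, 5, 0]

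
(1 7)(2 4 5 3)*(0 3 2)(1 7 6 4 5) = (0 3)(1 6 4)(2 5)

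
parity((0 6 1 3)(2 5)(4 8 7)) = even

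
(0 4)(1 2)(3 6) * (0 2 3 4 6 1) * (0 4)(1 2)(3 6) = (0 3 2 4 1 6)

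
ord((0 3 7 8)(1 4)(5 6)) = 4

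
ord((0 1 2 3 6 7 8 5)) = 8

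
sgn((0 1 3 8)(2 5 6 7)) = 1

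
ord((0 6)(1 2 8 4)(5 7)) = 4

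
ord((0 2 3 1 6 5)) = 6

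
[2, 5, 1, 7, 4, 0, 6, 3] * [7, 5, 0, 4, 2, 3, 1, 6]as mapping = [0→0, 1→3, 2→5, 3→6, 4→2, 5→7, 6→1, 7→4]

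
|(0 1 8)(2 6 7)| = 3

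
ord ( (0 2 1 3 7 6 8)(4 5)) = 14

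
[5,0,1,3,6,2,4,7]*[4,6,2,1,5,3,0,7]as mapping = [0→3,1→4,2→6,3→1,4→0,5→2,6→5,7→7]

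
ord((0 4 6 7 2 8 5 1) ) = 8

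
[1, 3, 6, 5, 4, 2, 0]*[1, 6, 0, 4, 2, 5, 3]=[6, 4, 3, 5, 2, 0, 1]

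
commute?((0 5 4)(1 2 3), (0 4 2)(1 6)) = no:(0 5 4)(1 2 3)*(0 4 2)(1 6) = (0 5 2 3 6 1), (0 4 2)(1 6)*(0 5 4)(1 2 3) = (1 6 2 5 4 3)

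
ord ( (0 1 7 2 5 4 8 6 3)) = 9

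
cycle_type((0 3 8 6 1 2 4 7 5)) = 9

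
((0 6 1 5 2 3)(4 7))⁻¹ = (0 3 2 5 1 6)(4 7)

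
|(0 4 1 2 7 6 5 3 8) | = 9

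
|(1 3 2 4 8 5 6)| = 7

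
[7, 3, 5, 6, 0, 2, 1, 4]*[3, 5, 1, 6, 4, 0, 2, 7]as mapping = [0→7, 1→6, 2→0, 3→2, 4→3, 5→1, 6→5, 7→4]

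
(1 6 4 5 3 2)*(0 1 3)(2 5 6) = (0 1 2 3 5)(4 6)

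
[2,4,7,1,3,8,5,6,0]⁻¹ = [8,3,0,4,1,6,7,2,5]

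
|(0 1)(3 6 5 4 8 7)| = 6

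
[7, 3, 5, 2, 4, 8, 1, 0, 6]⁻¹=[7, 6, 3, 1, 4, 2, 8, 0, 5]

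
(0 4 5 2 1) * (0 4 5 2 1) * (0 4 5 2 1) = (0 2 4 1 5)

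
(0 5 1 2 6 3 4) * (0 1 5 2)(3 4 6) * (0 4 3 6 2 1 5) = (0 1 4 5)(2 6 3)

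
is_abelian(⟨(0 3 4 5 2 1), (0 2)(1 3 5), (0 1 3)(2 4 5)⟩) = no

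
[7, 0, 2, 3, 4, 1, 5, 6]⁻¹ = [1, 5, 2, 3, 4, 6, 7, 0]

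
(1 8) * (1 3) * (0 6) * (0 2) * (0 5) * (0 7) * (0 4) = (0 6 2 5 7 4)(1 8 3)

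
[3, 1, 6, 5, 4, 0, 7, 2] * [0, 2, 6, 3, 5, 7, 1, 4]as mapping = [0→3, 1→2, 2→1, 3→7, 4→5, 5→0, 6→4, 7→6]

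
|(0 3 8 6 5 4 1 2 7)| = 9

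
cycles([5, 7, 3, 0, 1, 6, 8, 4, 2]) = (0 5 6 8 2 3)(1 7 4)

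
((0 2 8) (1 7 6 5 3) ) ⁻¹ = (0 8 2) (1 3 5 6 7) 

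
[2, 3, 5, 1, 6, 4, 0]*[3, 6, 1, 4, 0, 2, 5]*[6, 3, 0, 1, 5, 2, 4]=[3, 5, 0, 4, 2, 6, 1]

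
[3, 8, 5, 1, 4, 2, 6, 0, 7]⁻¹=[7, 3, 5, 0, 4, 2, 6, 8, 1]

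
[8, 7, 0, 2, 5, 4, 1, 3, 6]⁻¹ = [2, 6, 3, 7, 5, 4, 8, 1, 0]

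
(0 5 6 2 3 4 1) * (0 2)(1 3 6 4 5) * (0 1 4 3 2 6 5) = (0 4 2 5 3)(1 6)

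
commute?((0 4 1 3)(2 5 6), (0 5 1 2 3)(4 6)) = no:(0 4 1 3)(2 5 6)*(0 5 1 2 3)(4 6) = (0 6 3 5 4 2 1), (0 5 1 2 3)(4 6)*(0 4 1 3)(2 5 6) = (0 6 1 5 3 4 2)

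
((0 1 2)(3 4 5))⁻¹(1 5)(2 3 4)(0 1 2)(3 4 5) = (0 4 5)(2 3)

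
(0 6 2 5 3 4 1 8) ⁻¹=(0 8 1 4 3 5 2 6) 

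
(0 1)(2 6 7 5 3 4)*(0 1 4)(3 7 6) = (0 4 2 3)(5 7)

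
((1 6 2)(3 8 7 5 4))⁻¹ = (1 2 6)(3 4 5 7 8)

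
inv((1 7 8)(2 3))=(1 8 7)(2 3)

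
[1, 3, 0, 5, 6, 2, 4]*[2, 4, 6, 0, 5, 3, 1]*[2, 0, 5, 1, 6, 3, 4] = [6, 2, 5, 1, 0, 4, 3]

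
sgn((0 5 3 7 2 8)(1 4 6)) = -1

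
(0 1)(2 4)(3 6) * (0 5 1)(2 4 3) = (1 5)(2 3 6)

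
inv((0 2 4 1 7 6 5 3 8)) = (0 8 3 5 6 7 1 4 2)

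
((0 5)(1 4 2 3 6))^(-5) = (0 5)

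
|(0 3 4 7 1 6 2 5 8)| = 9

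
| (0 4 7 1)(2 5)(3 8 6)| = 12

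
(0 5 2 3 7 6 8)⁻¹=(0 8 6 7 3 2 5)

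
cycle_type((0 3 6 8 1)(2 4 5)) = 3.5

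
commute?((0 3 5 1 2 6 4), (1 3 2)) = no:(0 3 5 1 2 6 4)*(1 3 2) = (0 2 6 4)(3 5), (1 3 2)*(0 3 5 1 2 6 4) = (0 3 6 4)(1 5)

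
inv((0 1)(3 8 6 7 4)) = (0 1)(3 4 7 6 8)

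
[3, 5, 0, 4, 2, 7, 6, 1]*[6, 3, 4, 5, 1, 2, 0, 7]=[5, 2, 6, 1, 4, 7, 0, 3]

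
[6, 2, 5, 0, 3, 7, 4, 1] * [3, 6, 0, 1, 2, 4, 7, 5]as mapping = [0→7, 1→0, 2→4, 3→3, 4→1, 5→5, 6→2, 7→6]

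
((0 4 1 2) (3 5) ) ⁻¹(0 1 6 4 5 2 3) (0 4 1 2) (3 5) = (0 5 4 2 6 1 3) 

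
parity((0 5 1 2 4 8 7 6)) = odd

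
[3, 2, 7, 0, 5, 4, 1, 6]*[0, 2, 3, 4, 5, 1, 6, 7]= [4, 3, 7, 0, 1, 5, 2, 6]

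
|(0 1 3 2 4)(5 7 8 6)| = 20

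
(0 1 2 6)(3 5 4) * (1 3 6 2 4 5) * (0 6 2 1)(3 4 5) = (0 4 2 1 5 3)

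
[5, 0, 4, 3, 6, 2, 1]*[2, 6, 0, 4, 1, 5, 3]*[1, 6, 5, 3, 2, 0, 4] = [0, 5, 6, 2, 3, 1, 4]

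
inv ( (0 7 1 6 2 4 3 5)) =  (0 5 3 4 2 6 1 7)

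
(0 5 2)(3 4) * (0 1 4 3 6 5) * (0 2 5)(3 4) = (0 2 1 3 4 6)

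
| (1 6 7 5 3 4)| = 6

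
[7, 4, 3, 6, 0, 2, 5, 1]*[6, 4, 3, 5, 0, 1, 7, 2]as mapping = [0→2, 1→0, 2→5, 3→7, 4→6, 5→3, 6→1, 7→4]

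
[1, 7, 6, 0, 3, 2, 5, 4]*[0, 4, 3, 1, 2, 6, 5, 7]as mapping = [0→4, 1→7, 2→5, 3→0, 4→1, 5→3, 6→6, 7→2]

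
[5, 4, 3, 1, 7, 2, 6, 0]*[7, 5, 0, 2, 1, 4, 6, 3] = [4, 1, 2, 5, 3, 0, 6, 7]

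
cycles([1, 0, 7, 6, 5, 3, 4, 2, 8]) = (0 1)(2 7)(3 6 4 5)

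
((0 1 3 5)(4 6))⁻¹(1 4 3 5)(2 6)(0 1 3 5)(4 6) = (0 3 6 5)(2 4)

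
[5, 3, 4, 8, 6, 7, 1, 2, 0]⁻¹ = [8, 6, 7, 1, 2, 0, 4, 5, 3]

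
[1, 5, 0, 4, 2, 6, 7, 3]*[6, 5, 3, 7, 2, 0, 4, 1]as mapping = [0→5, 1→0, 2→6, 3→2, 4→3, 5→4, 6→1, 7→7]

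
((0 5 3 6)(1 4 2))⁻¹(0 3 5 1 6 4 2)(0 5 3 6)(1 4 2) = (0 2 1 5 6 3 4)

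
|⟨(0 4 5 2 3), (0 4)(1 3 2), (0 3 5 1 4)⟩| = 720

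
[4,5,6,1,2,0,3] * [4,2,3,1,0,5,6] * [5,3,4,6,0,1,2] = [5,1,2,4,6,0,3]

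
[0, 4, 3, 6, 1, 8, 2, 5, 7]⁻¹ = [0, 4, 6, 2, 1, 7, 3, 8, 5]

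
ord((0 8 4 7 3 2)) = 6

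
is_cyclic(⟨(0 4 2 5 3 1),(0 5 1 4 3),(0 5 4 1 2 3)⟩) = no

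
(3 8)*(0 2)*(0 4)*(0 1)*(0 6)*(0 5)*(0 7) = (0 2 4 1 6 5 7)(3 8)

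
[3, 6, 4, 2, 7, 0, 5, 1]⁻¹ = [5, 7, 3, 0, 2, 6, 1, 4]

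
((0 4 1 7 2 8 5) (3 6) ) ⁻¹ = (0 5 8 2 7 1 4) (3 6) 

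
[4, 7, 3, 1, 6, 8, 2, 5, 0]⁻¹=[8, 3, 6, 2, 0, 7, 4, 1, 5]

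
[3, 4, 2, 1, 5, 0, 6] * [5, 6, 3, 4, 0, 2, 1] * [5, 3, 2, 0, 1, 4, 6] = [1, 5, 0, 6, 2, 4, 3]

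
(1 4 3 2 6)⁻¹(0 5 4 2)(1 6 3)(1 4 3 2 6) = (0 5 3 6)(1 2 4)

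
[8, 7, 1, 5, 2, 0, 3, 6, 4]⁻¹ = [5, 2, 4, 6, 8, 3, 7, 1, 0]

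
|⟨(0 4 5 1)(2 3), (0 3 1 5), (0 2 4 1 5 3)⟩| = 720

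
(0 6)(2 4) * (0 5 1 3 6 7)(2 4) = (0 7)(1 3 6 5)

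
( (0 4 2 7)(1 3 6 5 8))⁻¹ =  (0 7 2 4)(1 8 5 6 3)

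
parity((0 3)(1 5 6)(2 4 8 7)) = even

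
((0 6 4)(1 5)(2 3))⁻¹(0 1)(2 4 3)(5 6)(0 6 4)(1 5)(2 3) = (0 2 3)(1 4)(5 6)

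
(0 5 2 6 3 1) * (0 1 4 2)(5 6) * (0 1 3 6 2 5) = (0 2)(1 3 4 5)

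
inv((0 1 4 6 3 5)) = (0 5 3 6 4 1)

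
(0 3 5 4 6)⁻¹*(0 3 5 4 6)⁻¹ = (0 4 3 6 5)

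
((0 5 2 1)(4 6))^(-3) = (0 5 2 1)(4 6)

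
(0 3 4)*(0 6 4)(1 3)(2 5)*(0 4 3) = (0 1)(2 5)(3 4 6)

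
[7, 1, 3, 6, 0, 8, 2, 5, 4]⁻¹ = [4, 1, 6, 2, 8, 7, 3, 0, 5]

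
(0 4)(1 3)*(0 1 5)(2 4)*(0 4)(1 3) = (0 2)(3 5 4)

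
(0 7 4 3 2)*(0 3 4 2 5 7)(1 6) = (1 6)(2 3 5 7)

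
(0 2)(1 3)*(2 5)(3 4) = (0 5 2)(1 4 3)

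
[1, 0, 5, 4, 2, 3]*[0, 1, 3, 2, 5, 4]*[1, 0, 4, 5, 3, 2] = [0, 1, 3, 2, 5, 4]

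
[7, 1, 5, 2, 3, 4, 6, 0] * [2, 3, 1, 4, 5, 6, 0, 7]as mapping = [0→7, 1→3, 2→6, 3→1, 4→4, 5→5, 6→0, 7→2]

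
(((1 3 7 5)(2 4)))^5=(1 3 7 5)(2 4)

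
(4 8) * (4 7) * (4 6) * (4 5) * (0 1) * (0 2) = (0 1 2)(4 8 7 6 5)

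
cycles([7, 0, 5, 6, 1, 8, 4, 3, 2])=(0 7 3 6 4 1)(2 5 8)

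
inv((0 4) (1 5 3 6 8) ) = (0 4) (1 8 6 3 5) 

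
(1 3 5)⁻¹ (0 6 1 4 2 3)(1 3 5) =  (0 6 3 4 2 5)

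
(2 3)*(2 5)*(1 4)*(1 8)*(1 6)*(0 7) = (0 7)(1 4 8 6)(2 3 5)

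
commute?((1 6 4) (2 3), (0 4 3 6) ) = no:(1 6 4) (2 3) * (0 4 3 6) = (0 4 1) (2 6 3), (0 4 3 6) * (1 6 4) (2 3) = (0 1 6) (2 3 4) 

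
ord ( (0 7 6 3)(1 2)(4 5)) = 4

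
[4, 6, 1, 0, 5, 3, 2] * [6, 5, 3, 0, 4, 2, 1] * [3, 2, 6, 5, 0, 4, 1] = [0, 2, 4, 1, 6, 3, 5]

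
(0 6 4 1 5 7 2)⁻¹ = (0 2 7 5 1 4 6)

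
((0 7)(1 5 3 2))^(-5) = (0 7)(1 2 3 5)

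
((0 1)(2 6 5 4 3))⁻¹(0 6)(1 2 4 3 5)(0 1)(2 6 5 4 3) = (0 6 3 2 4)(1 5)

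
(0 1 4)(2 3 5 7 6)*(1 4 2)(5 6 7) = (0 4)(1 2 3 6)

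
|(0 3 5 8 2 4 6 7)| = 8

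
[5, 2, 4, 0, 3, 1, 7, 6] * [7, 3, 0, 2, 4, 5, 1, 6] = [5, 0, 4, 7, 2, 3, 6, 1]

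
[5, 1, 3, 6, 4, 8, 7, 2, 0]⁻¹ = [8, 1, 7, 2, 4, 0, 3, 6, 5]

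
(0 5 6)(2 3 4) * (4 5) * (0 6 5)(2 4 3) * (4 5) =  (0 3)(4 5)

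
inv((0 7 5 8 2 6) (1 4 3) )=(0 6 2 8 5 7) (1 3 4) 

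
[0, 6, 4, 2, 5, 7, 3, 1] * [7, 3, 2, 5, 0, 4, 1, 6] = [7, 1, 0, 2, 4, 6, 5, 3]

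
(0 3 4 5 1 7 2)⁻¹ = (0 2 7 1 5 4 3)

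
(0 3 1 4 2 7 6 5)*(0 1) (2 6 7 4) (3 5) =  (0 5 1 2 4 6 3) 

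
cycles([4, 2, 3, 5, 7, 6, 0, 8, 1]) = (0 4 7 8 1 2 3 5 6)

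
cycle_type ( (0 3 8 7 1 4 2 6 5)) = 9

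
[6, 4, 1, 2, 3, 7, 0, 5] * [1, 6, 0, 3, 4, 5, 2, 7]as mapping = [0→2, 1→4, 2→6, 3→0, 4→3, 5→7, 6→1, 7→5]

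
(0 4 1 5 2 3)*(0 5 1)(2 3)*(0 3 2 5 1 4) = (1 4 3)(2 5)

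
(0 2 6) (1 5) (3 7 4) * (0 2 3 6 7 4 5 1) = (0 3 4 6 2 7 5) 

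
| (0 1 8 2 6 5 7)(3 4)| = 14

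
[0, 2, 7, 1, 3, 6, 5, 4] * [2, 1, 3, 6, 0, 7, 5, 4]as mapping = [0→2, 1→3, 2→4, 3→1, 4→6, 5→5, 6→7, 7→0]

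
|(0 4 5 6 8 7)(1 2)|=6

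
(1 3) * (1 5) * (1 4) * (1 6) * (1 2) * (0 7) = (0 7)(1 3 5 4 6 2)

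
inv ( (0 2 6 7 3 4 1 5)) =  (0 5 1 4 3 7 6 2)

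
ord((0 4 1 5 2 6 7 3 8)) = 9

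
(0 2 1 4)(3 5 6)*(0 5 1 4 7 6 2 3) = (0 3 1 7 6)(2 4 5)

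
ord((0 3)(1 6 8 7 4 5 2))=14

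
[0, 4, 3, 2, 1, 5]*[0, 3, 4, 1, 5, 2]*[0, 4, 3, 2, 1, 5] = [0, 5, 4, 1, 2, 3]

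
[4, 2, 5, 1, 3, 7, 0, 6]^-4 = [2, 6, 0, 7, 5, 4, 1, 3]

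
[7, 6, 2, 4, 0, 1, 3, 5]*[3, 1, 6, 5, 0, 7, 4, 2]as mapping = [0→2, 1→4, 2→6, 3→0, 4→3, 5→1, 6→5, 7→7]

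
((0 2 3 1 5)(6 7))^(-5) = (6 7)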